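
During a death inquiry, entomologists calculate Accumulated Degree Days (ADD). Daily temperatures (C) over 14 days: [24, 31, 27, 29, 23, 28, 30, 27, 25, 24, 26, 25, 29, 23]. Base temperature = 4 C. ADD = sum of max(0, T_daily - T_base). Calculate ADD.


Computing ADD day by day:
Day 1: max(0, 24 - 4) = 20
Day 2: max(0, 31 - 4) = 27
Day 3: max(0, 27 - 4) = 23
Day 4: max(0, 29 - 4) = 25
Day 5: max(0, 23 - 4) = 19
Day 6: max(0, 28 - 4) = 24
Day 7: max(0, 30 - 4) = 26
Day 8: max(0, 27 - 4) = 23
Day 9: max(0, 25 - 4) = 21
Day 10: max(0, 24 - 4) = 20
Day 11: max(0, 26 - 4) = 22
Day 12: max(0, 25 - 4) = 21
Day 13: max(0, 29 - 4) = 25
Day 14: max(0, 23 - 4) = 19
Total ADD = 315

315


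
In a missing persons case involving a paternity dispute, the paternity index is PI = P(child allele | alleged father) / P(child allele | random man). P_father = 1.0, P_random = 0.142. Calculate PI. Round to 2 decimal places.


Paternity Index calculation:
PI = P(allele|father) / P(allele|random)
PI = 1.0 / 0.142
PI = 7.04

7.04


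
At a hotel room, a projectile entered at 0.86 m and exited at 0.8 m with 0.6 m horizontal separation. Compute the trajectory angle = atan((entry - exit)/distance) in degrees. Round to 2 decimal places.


Bullet trajectory angle:
Height difference = 0.86 - 0.8 = 0.06 m
angle = atan(0.06 / 0.6)
angle = atan(0.1)
angle = 5.71 degrees

5.71


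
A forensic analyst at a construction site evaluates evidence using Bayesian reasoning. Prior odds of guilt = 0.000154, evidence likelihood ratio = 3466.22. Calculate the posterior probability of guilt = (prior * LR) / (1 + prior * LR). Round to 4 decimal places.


Bayesian evidence evaluation:
Posterior odds = prior_odds * LR = 0.000154 * 3466.22 = 0.5337979
Posterior probability = posterior_odds / (1 + posterior_odds)
= 0.5337979 / (1 + 0.5337979)
= 0.5337979 / 1.5337979
= 0.3480

0.3480


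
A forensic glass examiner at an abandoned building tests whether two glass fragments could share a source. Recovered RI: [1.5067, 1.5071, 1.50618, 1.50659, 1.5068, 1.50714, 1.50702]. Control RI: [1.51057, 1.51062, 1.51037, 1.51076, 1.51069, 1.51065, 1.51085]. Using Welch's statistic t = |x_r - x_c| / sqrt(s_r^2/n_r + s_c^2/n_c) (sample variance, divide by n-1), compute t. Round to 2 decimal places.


Welch's t-criterion for glass RI comparison:
Recovered mean = sum / n_r = 10.54753 / 7 = 1.50679
Control mean = sum / n_c = 10.57451 / 7 = 1.5106443
Recovered sample variance s_r^2 = 1.153e-07
Control sample variance s_c^2 = 2.31952e-08
Welch SE (unpooled) = sqrt(s_r^2/n_r + s_c^2/n_c) = sqrt(1.64714e-08 + 3.31361e-09) = sqrt(1.9785e-08) = 0.000140659
|mean_r - mean_c| = 0.00385429
t = 0.00385429 / 0.000140659 = 27.40

27.40


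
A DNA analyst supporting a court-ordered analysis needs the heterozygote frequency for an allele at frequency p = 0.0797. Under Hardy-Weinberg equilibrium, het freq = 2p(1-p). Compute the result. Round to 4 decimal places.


Hardy-Weinberg heterozygote frequency:
q = 1 - p = 1 - 0.0797 = 0.9203
2pq = 2 * 0.0797 * 0.9203 = 0.1467

0.1467


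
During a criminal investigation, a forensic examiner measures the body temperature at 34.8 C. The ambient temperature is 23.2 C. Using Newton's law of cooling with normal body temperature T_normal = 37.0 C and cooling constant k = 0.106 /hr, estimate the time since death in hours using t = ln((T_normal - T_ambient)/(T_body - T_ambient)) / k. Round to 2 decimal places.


Using Newton's law of cooling:
t = ln((T_normal - T_ambient) / (T_body - T_ambient)) / k
T_normal - T_ambient = 13.8
T_body - T_ambient = 11.6
Ratio = 1.189655
ln(ratio) = 0.173663
t = 0.173663 / 0.106 = 1.64 hours

1.64


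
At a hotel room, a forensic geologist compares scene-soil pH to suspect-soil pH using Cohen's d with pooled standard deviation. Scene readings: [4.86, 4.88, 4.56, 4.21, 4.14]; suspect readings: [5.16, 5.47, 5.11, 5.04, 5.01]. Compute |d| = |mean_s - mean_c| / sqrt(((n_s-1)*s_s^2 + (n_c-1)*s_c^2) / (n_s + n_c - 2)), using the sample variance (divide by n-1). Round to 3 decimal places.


Pooled-variance Cohen's d for soil pH comparison:
Scene mean = 22.65 / 5 = 4.53
Suspect mean = 25.79 / 5 = 5.158
Scene sample variance s_s^2 = 0.1217
Suspect sample variance s_c^2 = 0.03387
Pooled variance = ((n_s-1)*s_s^2 + (n_c-1)*s_c^2) / (n_s + n_c - 2) = 0.077785
Pooled SD = sqrt(0.077785) = 0.2789
Mean difference = -0.628
|d| = |-0.628| / 0.2789 = 2.252

2.252


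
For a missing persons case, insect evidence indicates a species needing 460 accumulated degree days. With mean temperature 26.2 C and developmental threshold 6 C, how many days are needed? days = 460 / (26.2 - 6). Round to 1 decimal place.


Insect development time:
Effective temperature = avg_temp - T_base = 26.2 - 6 = 20.2 C
Days = ADD / effective_temp = 460 / 20.2 = 22.8 days

22.8


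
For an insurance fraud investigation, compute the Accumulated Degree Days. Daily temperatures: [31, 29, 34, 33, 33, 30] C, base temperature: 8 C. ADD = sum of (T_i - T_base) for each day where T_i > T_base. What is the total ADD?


Computing ADD day by day:
Day 1: max(0, 31 - 8) = 23
Day 2: max(0, 29 - 8) = 21
Day 3: max(0, 34 - 8) = 26
Day 4: max(0, 33 - 8) = 25
Day 5: max(0, 33 - 8) = 25
Day 6: max(0, 30 - 8) = 22
Total ADD = 142

142


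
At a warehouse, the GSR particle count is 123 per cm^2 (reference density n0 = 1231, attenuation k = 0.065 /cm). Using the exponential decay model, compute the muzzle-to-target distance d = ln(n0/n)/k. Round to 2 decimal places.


GSR distance calculation:
n0/n = 1231 / 123 = 10.00813
ln(n0/n) = 2.303398
d = 2.303398 / 0.065 = 35.44 cm

35.44


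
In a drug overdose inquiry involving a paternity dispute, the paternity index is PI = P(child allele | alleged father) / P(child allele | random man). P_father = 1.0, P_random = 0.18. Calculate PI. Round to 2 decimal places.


Paternity Index calculation:
PI = P(allele|father) / P(allele|random)
PI = 1.0 / 0.18
PI = 5.56

5.56


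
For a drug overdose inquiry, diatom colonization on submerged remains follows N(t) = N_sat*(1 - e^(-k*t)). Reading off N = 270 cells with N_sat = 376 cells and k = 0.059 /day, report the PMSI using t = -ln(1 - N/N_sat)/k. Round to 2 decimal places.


PMSI from diatom colonization curve:
N / N_sat = 270 / 376 = 0.718085
1 - N/N_sat = 0.281915
ln(1 - N/N_sat) = -1.26615
t = -ln(1 - N/N_sat) / k = -(-1.26615) / 0.059 = 21.46 days

21.46


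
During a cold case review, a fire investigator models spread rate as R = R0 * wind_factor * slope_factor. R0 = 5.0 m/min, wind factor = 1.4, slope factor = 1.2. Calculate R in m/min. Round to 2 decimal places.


Fire spread rate calculation:
R = R0 * wind_factor * slope_factor
= 5.0 * 1.4 * 1.2
= 7 * 1.2
= 8.40 m/min

8.40


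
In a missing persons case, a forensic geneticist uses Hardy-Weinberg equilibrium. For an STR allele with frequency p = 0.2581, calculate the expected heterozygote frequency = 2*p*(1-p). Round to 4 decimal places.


Hardy-Weinberg heterozygote frequency:
q = 1 - p = 1 - 0.2581 = 0.7419
2pq = 2 * 0.2581 * 0.7419 = 0.3830

0.3830


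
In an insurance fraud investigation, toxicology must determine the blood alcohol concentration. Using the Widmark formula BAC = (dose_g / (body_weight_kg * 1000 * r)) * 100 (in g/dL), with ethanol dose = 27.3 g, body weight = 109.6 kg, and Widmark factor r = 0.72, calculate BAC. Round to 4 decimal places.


Applying the Widmark formula:
BAC = (dose_g / (body_wt * 1000 * r)) * 100
Denominator = 109.6 * 1000 * 0.72 = 78912
BAC = (27.3 / 78912) * 100
BAC = 0.0346 g/dL

0.0346


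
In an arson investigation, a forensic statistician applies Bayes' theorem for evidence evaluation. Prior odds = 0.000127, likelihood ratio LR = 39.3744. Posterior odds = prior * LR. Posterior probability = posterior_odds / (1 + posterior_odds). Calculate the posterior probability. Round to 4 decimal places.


Bayesian evidence evaluation:
Posterior odds = prior_odds * LR = 0.000127 * 39.3744 = 0.005000549
Posterior probability = posterior_odds / (1 + posterior_odds)
= 0.005000549 / (1 + 0.005000549)
= 0.005000549 / 1.005000549
= 0.0050

0.0050


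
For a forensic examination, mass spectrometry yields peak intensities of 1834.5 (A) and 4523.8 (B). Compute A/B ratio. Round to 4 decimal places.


Spectral peak ratio:
Peak A = 1834.5 counts
Peak B = 4523.8 counts
Ratio = 1834.5 / 4523.8 = 0.4055

0.4055


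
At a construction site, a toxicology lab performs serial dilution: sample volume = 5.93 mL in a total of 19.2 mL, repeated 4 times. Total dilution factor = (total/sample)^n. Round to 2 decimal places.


Dilution factor calculation:
Single dilution = V_total / V_sample = 19.2 / 5.93 ≈ 3.237774
Number of dilutions = 4
Total DF = (19.2 / 5.93)^4 (full precision, rounded at the end) = 109.90

109.90


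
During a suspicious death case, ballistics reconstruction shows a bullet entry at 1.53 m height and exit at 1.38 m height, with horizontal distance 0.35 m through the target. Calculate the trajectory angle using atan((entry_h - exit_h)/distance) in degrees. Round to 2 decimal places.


Bullet trajectory angle:
Height difference = 1.53 - 1.38 = 0.15 m
angle = atan(0.15 / 0.35)
angle = atan(0.428571)
angle = 23.20 degrees

23.20


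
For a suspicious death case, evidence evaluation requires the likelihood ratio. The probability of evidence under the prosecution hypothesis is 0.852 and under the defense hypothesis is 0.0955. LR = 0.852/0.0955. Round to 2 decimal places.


Likelihood ratio calculation:
LR = P(E|Hp) / P(E|Hd)
LR = 0.852 / 0.0955
LR = 8.92

8.92


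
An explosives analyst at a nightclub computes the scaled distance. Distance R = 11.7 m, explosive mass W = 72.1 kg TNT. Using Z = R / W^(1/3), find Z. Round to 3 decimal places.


Scaled distance calculation:
W^(1/3) = 72.1^(1/3) = 4.162093
Z = R / W^(1/3) = 11.7 / 4.162093
Z = 2.811 m/kg^(1/3)

2.811


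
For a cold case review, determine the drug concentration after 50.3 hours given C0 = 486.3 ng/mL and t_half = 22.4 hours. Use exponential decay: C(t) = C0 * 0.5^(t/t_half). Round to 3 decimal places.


Drug concentration decay:
Number of half-lives = t / t_half = 50.3 / 22.4 = 2.245536
Decay factor = 0.5^2.245536 = 0.21087559
C(t) = 486.3 * 0.21087559 = 102.549 ng/mL

102.549


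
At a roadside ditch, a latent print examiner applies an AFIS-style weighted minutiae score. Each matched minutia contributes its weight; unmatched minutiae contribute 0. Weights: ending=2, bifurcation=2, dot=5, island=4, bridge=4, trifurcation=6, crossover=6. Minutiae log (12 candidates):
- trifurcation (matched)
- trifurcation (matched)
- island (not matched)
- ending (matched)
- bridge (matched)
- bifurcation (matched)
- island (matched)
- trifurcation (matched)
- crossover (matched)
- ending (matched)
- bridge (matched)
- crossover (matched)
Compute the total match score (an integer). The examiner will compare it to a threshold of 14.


Weighted minutiae match score:
  trifurcation: matched, +6 (running total 6)
  trifurcation: matched, +6 (running total 12)
  island: not matched, +0
  ending: matched, +2 (running total 14)
  bridge: matched, +4 (running total 18)
  bifurcation: matched, +2 (running total 20)
  island: matched, +4 (running total 24)
  trifurcation: matched, +6 (running total 30)
  crossover: matched, +6 (running total 36)
  ending: matched, +2 (running total 38)
  bridge: matched, +4 (running total 42)
  crossover: matched, +6 (running total 48)
Total score = 48
Threshold = 14; verdict = identification

48


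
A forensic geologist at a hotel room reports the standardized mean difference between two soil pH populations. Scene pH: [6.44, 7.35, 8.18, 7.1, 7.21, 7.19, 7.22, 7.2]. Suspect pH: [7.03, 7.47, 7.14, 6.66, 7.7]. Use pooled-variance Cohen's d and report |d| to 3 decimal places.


Pooled-variance Cohen's d for soil pH comparison:
Scene mean = 57.89 / 8 = 7.23625
Suspect mean = 36 / 5 = 7.2
Scene sample variance s_s^2 = 0.222941
Suspect sample variance s_c^2 = 0.16175
Pooled variance = ((n_s-1)*s_s^2 + (n_c-1)*s_c^2) / (n_s + n_c - 2) = 0.20069
Pooled SD = sqrt(0.20069) = 0.447984
Mean difference = 0.03625
|d| = |0.03625| / 0.447984 = 0.081

0.081


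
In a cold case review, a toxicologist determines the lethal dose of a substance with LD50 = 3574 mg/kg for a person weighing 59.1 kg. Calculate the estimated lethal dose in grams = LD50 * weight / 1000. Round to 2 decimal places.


Lethal dose calculation:
Lethal dose = LD50 * body_weight / 1000
= 3574 * 59.1 / 1000
= 211223.4 / 1000
= 211.22 g

211.22


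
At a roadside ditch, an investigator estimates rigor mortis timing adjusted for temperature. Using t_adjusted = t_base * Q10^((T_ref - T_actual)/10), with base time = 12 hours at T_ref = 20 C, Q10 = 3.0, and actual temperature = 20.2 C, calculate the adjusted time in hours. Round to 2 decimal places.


Rigor mortis time adjustment:
Exponent = (T_ref - T_actual) / 10 = (20 - 20.2) / 10 = -0.02
Q10 factor = 3.0^-0.02 = 0.97827
t_adjusted = 12 * 0.97827 = 11.74 hours

11.74


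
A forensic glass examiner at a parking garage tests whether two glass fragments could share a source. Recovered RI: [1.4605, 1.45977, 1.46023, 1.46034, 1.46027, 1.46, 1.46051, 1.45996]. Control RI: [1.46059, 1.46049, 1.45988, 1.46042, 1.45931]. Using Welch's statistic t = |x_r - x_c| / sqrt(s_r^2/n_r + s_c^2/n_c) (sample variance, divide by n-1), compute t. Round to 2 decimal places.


Welch's t-criterion for glass RI comparison:
Recovered mean = sum / n_r = 11.68158 / 8 = 1.4601975
Control mean = sum / n_c = 7.30069 / 5 = 1.460138
Recovered sample variance s_r^2 = 7.05643e-08
Control sample variance s_c^2 = 2.8997e-07
Welch SE (unpooled) = sqrt(s_r^2/n_r + s_c^2/n_c) = sqrt(8.82054e-09 + 5.7994e-08) = sqrt(6.68145e-08) = 0.000258485
|mean_r - mean_c| = 5.95e-05
t = 5.95e-05 / 0.000258485 = 0.23

0.23


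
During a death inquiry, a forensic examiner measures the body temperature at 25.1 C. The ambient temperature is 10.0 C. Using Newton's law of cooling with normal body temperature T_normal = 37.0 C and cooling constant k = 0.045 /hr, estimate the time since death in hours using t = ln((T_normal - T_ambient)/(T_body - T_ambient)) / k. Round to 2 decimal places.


Using Newton's law of cooling:
t = ln((T_normal - T_ambient) / (T_body - T_ambient)) / k
T_normal - T_ambient = 27.0
T_body - T_ambient = 15.1
Ratio = 1.788079
ln(ratio) = 0.581142
t = 0.581142 / 0.045 = 12.91 hours

12.91


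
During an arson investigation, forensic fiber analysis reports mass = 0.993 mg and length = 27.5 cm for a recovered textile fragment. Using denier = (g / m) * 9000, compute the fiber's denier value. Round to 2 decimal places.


Denier calculation:
Mass in grams = 0.993 mg / 1000 = 0.000993 g
Length in meters = 27.5 cm / 100 = 0.275 m
Linear density = mass / length = 0.000993 / 0.275 = 0.00361091 g/m
Denier = (g/m) * 9000 = 0.00361091 * 9000 = 32.50

32.50


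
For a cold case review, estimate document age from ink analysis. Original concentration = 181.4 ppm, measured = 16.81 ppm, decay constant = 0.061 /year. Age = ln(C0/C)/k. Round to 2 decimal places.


Document age estimation:
C0/C = 181.4 / 16.81 = 10.791196
ln(C0/C) = 2.378731
t = 2.378731 / 0.061 = 39.00 years

39.00


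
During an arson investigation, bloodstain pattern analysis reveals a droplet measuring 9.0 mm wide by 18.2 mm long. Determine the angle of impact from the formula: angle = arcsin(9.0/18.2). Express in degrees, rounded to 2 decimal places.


Blood spatter impact angle calculation:
width / length = 9.0 / 18.2 = 0.494505
angle = arcsin(0.494505)
angle = 29.64 degrees

29.64


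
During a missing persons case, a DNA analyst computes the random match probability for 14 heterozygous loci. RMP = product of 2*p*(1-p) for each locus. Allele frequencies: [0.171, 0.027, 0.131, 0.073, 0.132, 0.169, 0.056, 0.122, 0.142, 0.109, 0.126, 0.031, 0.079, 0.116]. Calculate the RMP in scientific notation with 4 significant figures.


Computing RMP for 14 loci:
Locus 1: 2 * 0.171 * 0.829 = 0.283518
Locus 2: 2 * 0.027 * 0.973 = 0.052542
Locus 3: 2 * 0.131 * 0.869 = 0.227678
Locus 4: 2 * 0.073 * 0.927 = 0.135342
Locus 5: 2 * 0.132 * 0.868 = 0.229152
Locus 6: 2 * 0.169 * 0.831 = 0.280878
Locus 7: 2 * 0.056 * 0.944 = 0.105728
Locus 8: 2 * 0.122 * 0.878 = 0.214232
Locus 9: 2 * 0.142 * 0.858 = 0.243672
Locus 10: 2 * 0.109 * 0.891 = 0.194238
Locus 11: 2 * 0.126 * 0.874 = 0.220248
Locus 12: 2 * 0.031 * 0.969 = 0.060078
Locus 13: 2 * 0.079 * 0.921 = 0.145518
Locus 14: 2 * 0.116 * 0.884 = 0.205088
RMP = 1.251e-11

1.251e-11


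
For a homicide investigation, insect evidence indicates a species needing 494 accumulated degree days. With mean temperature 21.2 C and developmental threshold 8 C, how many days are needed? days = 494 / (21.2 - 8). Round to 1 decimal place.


Insect development time:
Effective temperature = avg_temp - T_base = 21.2 - 8 = 13.2 C
Days = ADD / effective_temp = 494 / 13.2 = 37.4 days

37.4


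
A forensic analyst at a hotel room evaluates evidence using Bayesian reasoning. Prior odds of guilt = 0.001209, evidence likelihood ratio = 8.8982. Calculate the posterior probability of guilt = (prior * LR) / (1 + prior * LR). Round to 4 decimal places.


Bayesian evidence evaluation:
Posterior odds = prior_odds * LR = 0.001209 * 8.8982 = 0.01075792
Posterior probability = posterior_odds / (1 + posterior_odds)
= 0.01075792 / (1 + 0.01075792)
= 0.01075792 / 1.01075792
= 0.0106

0.0106


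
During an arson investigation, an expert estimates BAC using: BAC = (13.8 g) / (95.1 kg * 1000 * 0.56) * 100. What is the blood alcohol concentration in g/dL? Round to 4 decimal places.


Applying the Widmark formula:
BAC = (dose_g / (body_wt * 1000 * r)) * 100
Denominator = 95.1 * 1000 * 0.56 = 53256
BAC = (13.8 / 53256) * 100
BAC = 0.0259 g/dL

0.0259


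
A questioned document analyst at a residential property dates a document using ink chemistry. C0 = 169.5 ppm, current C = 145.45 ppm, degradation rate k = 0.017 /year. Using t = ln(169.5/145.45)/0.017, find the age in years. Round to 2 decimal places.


Document age estimation:
C0/C = 169.5 / 145.45 = 1.165349
ln(C0/C) = 0.153021
t = 0.153021 / 0.017 = 9.00 years

9.00


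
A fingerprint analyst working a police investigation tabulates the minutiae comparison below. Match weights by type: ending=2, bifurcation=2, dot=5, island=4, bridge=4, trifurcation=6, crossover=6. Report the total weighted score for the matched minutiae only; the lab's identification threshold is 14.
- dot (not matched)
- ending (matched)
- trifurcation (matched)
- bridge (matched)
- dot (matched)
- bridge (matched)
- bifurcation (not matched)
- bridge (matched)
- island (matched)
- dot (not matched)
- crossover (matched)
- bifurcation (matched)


Weighted minutiae match score:
  dot: not matched, +0
  ending: matched, +2 (running total 2)
  trifurcation: matched, +6 (running total 8)
  bridge: matched, +4 (running total 12)
  dot: matched, +5 (running total 17)
  bridge: matched, +4 (running total 21)
  bifurcation: not matched, +0
  bridge: matched, +4 (running total 25)
  island: matched, +4 (running total 29)
  dot: not matched, +0
  crossover: matched, +6 (running total 35)
  bifurcation: matched, +2 (running total 37)
Total score = 37
Threshold = 14; verdict = identification

37


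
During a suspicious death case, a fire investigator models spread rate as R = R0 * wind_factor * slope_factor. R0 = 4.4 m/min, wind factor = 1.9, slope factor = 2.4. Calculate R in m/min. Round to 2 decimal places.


Fire spread rate calculation:
R = R0 * wind_factor * slope_factor
= 4.4 * 1.9 * 2.4
= 8.36 * 2.4
= 20.06 m/min

20.06


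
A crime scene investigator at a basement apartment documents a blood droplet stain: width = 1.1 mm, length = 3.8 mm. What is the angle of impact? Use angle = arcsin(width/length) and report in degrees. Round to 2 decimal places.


Blood spatter impact angle calculation:
width / length = 1.1 / 3.8 = 0.289474
angle = arcsin(0.289474)
angle = 16.83 degrees

16.83


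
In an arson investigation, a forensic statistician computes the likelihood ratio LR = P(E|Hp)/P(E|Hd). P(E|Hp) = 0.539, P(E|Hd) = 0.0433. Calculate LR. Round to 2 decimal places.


Likelihood ratio calculation:
LR = P(E|Hp) / P(E|Hd)
LR = 0.539 / 0.0433
LR = 12.45

12.45


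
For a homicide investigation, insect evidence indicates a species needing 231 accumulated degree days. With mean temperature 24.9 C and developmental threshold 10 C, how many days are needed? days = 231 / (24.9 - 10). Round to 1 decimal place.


Insect development time:
Effective temperature = avg_temp - T_base = 24.9 - 10 = 14.9 C
Days = ADD / effective_temp = 231 / 14.9 = 15.5 days

15.5


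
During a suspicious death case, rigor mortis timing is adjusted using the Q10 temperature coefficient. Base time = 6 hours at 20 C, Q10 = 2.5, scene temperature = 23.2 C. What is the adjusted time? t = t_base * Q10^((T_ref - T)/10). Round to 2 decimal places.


Rigor mortis time adjustment:
Exponent = (T_ref - T_actual) / 10 = (20 - 23.2) / 10 = -0.32
Q10 factor = 2.5^-0.32 = 0.74586
t_adjusted = 6 * 0.74586 = 4.48 hours

4.48


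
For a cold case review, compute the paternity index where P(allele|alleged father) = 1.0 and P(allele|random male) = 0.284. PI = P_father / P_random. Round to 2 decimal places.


Paternity Index calculation:
PI = P(allele|father) / P(allele|random)
PI = 1.0 / 0.284
PI = 3.52

3.52


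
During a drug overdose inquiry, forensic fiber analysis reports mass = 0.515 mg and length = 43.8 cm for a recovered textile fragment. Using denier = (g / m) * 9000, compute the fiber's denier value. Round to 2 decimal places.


Denier calculation:
Mass in grams = 0.515 mg / 1000 = 0.000515 g
Length in meters = 43.8 cm / 100 = 0.438 m
Linear density = mass / length = 0.000515 / 0.438 = 0.0011758 g/m
Denier = (g/m) * 9000 = 0.0011758 * 9000 = 10.58

10.58


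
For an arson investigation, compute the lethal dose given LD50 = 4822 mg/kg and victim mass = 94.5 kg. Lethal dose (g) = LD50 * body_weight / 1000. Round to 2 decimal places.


Lethal dose calculation:
Lethal dose = LD50 * body_weight / 1000
= 4822 * 94.5 / 1000
= 455679 / 1000
= 455.68 g

455.68


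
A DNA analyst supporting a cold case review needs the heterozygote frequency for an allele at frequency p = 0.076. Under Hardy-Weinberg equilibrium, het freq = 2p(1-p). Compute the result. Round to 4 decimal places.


Hardy-Weinberg heterozygote frequency:
q = 1 - p = 1 - 0.076 = 0.924
2pq = 2 * 0.076 * 0.924 = 0.1404

0.1404


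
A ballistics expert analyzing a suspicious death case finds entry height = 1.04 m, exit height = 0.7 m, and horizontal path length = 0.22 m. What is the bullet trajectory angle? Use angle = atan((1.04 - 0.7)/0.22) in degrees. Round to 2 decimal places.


Bullet trajectory angle:
Height difference = 1.04 - 0.7 = 0.34 m
angle = atan(0.34 / 0.22)
angle = atan(1.545455)
angle = 57.09 degrees

57.09


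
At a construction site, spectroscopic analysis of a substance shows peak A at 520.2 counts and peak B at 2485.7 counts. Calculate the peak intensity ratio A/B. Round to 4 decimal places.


Spectral peak ratio:
Peak A = 520.2 counts
Peak B = 2485.7 counts
Ratio = 520.2 / 2485.7 = 0.2093

0.2093


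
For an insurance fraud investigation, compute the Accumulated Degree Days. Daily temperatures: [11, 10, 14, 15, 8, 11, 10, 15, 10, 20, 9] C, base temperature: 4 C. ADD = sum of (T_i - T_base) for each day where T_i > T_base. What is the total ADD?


Computing ADD day by day:
Day 1: max(0, 11 - 4) = 7
Day 2: max(0, 10 - 4) = 6
Day 3: max(0, 14 - 4) = 10
Day 4: max(0, 15 - 4) = 11
Day 5: max(0, 8 - 4) = 4
Day 6: max(0, 11 - 4) = 7
Day 7: max(0, 10 - 4) = 6
Day 8: max(0, 15 - 4) = 11
Day 9: max(0, 10 - 4) = 6
Day 10: max(0, 20 - 4) = 16
Day 11: max(0, 9 - 4) = 5
Total ADD = 89

89


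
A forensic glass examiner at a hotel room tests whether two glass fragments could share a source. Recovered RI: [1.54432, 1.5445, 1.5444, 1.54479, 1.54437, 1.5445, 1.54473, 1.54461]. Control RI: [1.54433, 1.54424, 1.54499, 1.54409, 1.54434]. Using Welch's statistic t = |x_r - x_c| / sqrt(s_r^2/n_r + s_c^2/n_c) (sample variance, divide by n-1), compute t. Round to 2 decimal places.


Welch's t-criterion for glass RI comparison:
Recovered mean = sum / n_r = 12.35622 / 8 = 1.5445275
Control mean = sum / n_c = 7.72199 / 5 = 1.544398
Recovered sample variance s_r^2 = 2.89071e-08
Control sample variance s_c^2 = 1.1957e-07
Welch SE (unpooled) = sqrt(s_r^2/n_r + s_c^2/n_c) = sqrt(3.61339e-09 + 2.3914e-08) = sqrt(2.75274e-08) = 0.000165914
|mean_r - mean_c| = 0.0001295
t = 0.0001295 / 0.000165914 = 0.78

0.78


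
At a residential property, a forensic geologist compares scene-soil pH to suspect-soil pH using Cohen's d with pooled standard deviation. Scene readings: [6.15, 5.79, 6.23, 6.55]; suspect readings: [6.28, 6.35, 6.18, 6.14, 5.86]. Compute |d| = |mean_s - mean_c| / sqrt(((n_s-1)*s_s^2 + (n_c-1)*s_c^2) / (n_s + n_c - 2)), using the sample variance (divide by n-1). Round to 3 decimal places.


Pooled-variance Cohen's d for soil pH comparison:
Scene mean = 24.72 / 4 = 6.18
Suspect mean = 30.81 / 5 = 6.162
Scene sample variance s_s^2 = 0.097467
Suspect sample variance s_c^2 = 0.03532
Pooled variance = ((n_s-1)*s_s^2 + (n_c-1)*s_c^2) / (n_s + n_c - 2) = 0.061954
Pooled SD = sqrt(0.061954) = 0.248906
Mean difference = 0.018
|d| = |0.018| / 0.248906 = 0.072

0.072


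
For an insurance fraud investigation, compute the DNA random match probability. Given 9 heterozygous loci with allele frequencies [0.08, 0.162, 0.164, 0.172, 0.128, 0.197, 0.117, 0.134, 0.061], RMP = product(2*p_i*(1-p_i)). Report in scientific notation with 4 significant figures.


Computing RMP for 9 loci:
Locus 1: 2 * 0.08 * 0.92 = 0.1472
Locus 2: 2 * 0.162 * 0.838 = 0.271512
Locus 3: 2 * 0.164 * 0.836 = 0.274208
Locus 4: 2 * 0.172 * 0.828 = 0.284832
Locus 5: 2 * 0.128 * 0.872 = 0.223232
Locus 6: 2 * 0.197 * 0.803 = 0.316382
Locus 7: 2 * 0.117 * 0.883 = 0.206622
Locus 8: 2 * 0.134 * 0.866 = 0.232088
Locus 9: 2 * 0.061 * 0.939 = 0.114558
RMP = 1.211e-06

1.211e-06


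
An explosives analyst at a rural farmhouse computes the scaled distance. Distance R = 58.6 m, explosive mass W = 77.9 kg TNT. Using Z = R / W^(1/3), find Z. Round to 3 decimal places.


Scaled distance calculation:
W^(1/3) = 77.9^(1/3) = 4.270832
Z = R / W^(1/3) = 58.6 / 4.270832
Z = 13.721 m/kg^(1/3)

13.721


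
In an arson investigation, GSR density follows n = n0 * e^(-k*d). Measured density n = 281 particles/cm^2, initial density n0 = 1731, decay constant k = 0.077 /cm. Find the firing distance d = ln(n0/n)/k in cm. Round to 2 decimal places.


GSR distance calculation:
n0/n = 1731 / 281 = 6.160142
ln(n0/n) = 1.8181
d = 1.8181 / 0.077 = 23.61 cm

23.61


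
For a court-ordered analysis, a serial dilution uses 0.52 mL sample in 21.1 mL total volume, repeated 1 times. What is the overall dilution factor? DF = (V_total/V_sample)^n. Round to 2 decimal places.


Dilution factor calculation:
Single dilution = V_total / V_sample = 21.1 / 0.52 ≈ 40.576923
Number of dilutions = 1
Total DF = (21.1 / 0.52)^1 (full precision, rounded at the end) = 40.58

40.58


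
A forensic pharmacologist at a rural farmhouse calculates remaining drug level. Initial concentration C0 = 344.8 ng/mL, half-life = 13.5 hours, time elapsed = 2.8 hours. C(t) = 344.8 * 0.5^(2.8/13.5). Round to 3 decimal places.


Drug concentration decay:
Number of half-lives = t / t_half = 2.8 / 13.5 = 0.207407
Decay factor = 0.5^0.207407 = 0.86609249
C(t) = 344.8 * 0.86609249 = 298.629 ng/mL

298.629


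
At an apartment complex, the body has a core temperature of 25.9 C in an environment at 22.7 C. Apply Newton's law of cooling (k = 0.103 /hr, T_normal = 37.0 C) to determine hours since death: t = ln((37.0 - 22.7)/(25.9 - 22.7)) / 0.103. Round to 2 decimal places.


Using Newton's law of cooling:
t = ln((T_normal - T_ambient) / (T_body - T_ambient)) / k
T_normal - T_ambient = 14.3
T_body - T_ambient = 3.2
Ratio = 4.46875
ln(ratio) = 1.497109
t = 1.497109 / 0.103 = 14.54 hours

14.54


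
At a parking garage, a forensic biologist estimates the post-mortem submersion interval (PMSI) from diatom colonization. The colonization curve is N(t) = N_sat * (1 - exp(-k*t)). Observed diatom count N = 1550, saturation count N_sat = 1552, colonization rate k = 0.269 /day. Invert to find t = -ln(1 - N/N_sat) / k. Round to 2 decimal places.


PMSI from diatom colonization curve:
N / N_sat = 1550 / 1552 = 0.998711
1 - N/N_sat = 0.001289
ln(1 - N/N_sat) = -6.653889
t = -ln(1 - N/N_sat) / k = -(-6.653889) / 0.269 = 24.74 days

24.74


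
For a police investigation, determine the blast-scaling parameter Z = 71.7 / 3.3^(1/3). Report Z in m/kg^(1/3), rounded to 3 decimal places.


Scaled distance calculation:
W^(1/3) = 3.3^(1/3) = 1.488806
Z = R / W^(1/3) = 71.7 / 1.488806
Z = 48.159 m/kg^(1/3)

48.159


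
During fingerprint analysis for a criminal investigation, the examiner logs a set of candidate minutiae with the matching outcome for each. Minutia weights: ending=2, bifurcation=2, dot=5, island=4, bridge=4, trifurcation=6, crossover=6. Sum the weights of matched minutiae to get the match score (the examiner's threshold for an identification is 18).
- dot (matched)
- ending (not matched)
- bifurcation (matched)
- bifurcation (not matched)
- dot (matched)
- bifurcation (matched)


Weighted minutiae match score:
  dot: matched, +5 (running total 5)
  ending: not matched, +0
  bifurcation: matched, +2 (running total 7)
  bifurcation: not matched, +0
  dot: matched, +5 (running total 12)
  bifurcation: matched, +2 (running total 14)
Total score = 14
Threshold = 18; verdict = inconclusive

14


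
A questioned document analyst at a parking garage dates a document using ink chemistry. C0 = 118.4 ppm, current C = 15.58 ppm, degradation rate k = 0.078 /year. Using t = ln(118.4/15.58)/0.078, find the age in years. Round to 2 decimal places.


Document age estimation:
C0/C = 118.4 / 15.58 = 7.599487
ln(C0/C) = 2.028081
t = 2.028081 / 0.078 = 26.00 years

26.00


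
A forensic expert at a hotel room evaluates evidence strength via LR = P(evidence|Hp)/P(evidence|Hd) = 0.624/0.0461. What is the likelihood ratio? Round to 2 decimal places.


Likelihood ratio calculation:
LR = P(E|Hp) / P(E|Hd)
LR = 0.624 / 0.0461
LR = 13.54

13.54


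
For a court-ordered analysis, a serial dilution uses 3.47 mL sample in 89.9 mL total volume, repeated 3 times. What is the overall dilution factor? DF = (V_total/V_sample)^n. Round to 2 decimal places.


Dilution factor calculation:
Single dilution = V_total / V_sample = 89.9 / 3.47 ≈ 25.907781
Number of dilutions = 3
Total DF = (89.9 / 3.47)^3 (full precision, rounded at the end) = 17389.64

17389.64


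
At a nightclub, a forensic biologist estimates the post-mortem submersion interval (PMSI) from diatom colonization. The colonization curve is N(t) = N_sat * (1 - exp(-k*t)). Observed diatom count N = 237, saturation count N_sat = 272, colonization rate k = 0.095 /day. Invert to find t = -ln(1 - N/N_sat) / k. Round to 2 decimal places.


PMSI from diatom colonization curve:
N / N_sat = 237 / 272 = 0.871324
1 - N/N_sat = 0.128676
ln(1 - N/N_sat) = -2.050458
t = -ln(1 - N/N_sat) / k = -(-2.050458) / 0.095 = 21.58 days

21.58


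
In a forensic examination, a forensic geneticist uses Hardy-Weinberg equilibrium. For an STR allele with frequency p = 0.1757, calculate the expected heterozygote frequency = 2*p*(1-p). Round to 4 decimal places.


Hardy-Weinberg heterozygote frequency:
q = 1 - p = 1 - 0.1757 = 0.8243
2pq = 2 * 0.1757 * 0.8243 = 0.2897

0.2897


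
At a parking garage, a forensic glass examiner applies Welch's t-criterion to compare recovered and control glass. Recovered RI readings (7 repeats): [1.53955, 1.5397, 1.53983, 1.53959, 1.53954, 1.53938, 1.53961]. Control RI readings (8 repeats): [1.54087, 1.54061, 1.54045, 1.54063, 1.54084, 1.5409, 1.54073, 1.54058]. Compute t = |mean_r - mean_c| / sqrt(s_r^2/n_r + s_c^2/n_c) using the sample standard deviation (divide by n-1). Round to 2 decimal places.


Welch's t-criterion for glass RI comparison:
Recovered mean = sum / n_r = 10.7772 / 7 = 1.5396
Control mean = sum / n_c = 12.32561 / 8 = 1.5407012
Recovered sample variance s_r^2 = 1.96e-08
Control sample variance s_c^2 = 2.56125e-08
Welch SE (unpooled) = sqrt(s_r^2/n_r + s_c^2/n_c) = sqrt(2.8e-09 + 3.20156e-09) = sqrt(6.00156e-09) = 7.74697e-05
|mean_r - mean_c| = 0.00110125
t = 0.00110125 / 7.74697e-05 = 14.22

14.22


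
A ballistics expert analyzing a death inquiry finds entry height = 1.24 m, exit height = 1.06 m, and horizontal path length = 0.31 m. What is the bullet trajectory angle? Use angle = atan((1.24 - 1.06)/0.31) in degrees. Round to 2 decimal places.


Bullet trajectory angle:
Height difference = 1.24 - 1.06 = 0.18 m
angle = atan(0.18 / 0.31)
angle = atan(0.580645)
angle = 30.14 degrees

30.14


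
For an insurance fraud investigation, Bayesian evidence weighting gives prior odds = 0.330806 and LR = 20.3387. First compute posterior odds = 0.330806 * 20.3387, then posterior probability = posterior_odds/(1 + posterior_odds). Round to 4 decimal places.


Bayesian evidence evaluation:
Posterior odds = prior_odds * LR = 0.330806 * 20.3387 = 6.728164
Posterior probability = posterior_odds / (1 + posterior_odds)
= 6.728164 / (1 + 6.728164)
= 6.728164 / 7.728164
= 0.8706

0.8706


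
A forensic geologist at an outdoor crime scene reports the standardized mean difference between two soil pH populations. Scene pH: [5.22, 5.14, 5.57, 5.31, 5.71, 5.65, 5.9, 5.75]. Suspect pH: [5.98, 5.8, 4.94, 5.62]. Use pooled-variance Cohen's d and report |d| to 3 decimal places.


Pooled-variance Cohen's d for soil pH comparison:
Scene mean = 44.25 / 8 = 5.53125
Suspect mean = 22.34 / 4 = 5.585
Scene sample variance s_s^2 = 0.075755
Suspect sample variance s_c^2 = 0.2065
Pooled variance = ((n_s-1)*s_s^2 + (n_c-1)*s_c^2) / (n_s + n_c - 2) = 0.114979
Pooled SD = sqrt(0.114979) = 0.339086
Mean difference = -0.05375
|d| = |-0.05375| / 0.339086 = 0.159

0.159


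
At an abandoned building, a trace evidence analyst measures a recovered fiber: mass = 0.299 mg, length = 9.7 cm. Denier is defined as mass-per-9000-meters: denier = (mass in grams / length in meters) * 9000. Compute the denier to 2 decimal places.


Denier calculation:
Mass in grams = 0.299 mg / 1000 = 0.000299 g
Length in meters = 9.7 cm / 100 = 0.097 m
Linear density = mass / length = 0.000299 / 0.097 = 0.00308247 g/m
Denier = (g/m) * 9000 = 0.00308247 * 9000 = 27.74

27.74


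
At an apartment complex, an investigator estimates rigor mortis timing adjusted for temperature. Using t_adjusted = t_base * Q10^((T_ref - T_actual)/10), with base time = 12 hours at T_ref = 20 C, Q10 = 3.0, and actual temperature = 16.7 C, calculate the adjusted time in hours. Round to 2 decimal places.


Rigor mortis time adjustment:
Exponent = (T_ref - T_actual) / 10 = (20 - 16.7) / 10 = 0.33
Q10 factor = 3.0^0.33 = 1.43698
t_adjusted = 12 * 1.43698 = 17.24 hours

17.24


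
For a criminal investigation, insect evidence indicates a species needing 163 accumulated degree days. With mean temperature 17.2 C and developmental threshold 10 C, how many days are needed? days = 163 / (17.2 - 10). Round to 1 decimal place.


Insect development time:
Effective temperature = avg_temp - T_base = 17.2 - 10 = 7.2 C
Days = ADD / effective_temp = 163 / 7.2 = 22.6 days

22.6


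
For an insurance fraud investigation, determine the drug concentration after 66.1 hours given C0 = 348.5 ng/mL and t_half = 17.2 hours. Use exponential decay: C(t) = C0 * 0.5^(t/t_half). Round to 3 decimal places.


Drug concentration decay:
Number of half-lives = t / t_half = 66.1 / 17.2 = 3.843023
Decay factor = 0.5^3.843023 = 0.06968428
C(t) = 348.5 * 0.06968428 = 24.285 ng/mL

24.285


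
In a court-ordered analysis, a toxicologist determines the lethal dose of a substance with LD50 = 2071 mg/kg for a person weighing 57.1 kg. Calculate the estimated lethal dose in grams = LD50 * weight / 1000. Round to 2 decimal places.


Lethal dose calculation:
Lethal dose = LD50 * body_weight / 1000
= 2071 * 57.1 / 1000
= 118254.1 / 1000
= 118.25 g

118.25


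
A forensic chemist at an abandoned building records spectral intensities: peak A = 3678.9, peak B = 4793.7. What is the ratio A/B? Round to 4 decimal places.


Spectral peak ratio:
Peak A = 3678.9 counts
Peak B = 4793.7 counts
Ratio = 3678.9 / 4793.7 = 0.7674

0.7674


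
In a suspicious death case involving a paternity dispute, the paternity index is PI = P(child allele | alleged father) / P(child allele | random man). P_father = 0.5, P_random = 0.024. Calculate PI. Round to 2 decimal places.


Paternity Index calculation:
PI = P(allele|father) / P(allele|random)
PI = 0.5 / 0.024
PI = 20.83

20.83


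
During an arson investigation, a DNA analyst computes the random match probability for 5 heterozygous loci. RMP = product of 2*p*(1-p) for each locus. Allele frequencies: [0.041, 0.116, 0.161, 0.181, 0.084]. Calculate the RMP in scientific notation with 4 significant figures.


Computing RMP for 5 loci:
Locus 1: 2 * 0.041 * 0.959 = 0.078638
Locus 2: 2 * 0.116 * 0.884 = 0.205088
Locus 3: 2 * 0.161 * 0.839 = 0.270158
Locus 4: 2 * 0.181 * 0.819 = 0.296478
Locus 5: 2 * 0.084 * 0.916 = 0.153888
RMP = 1.988e-04

1.988e-04


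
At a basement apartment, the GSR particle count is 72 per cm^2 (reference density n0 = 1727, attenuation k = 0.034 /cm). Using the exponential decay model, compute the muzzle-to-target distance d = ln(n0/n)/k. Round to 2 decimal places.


GSR distance calculation:
n0/n = 1727 / 72 = 23.986111
ln(n0/n) = 3.177475
d = 3.177475 / 0.034 = 93.46 cm

93.46


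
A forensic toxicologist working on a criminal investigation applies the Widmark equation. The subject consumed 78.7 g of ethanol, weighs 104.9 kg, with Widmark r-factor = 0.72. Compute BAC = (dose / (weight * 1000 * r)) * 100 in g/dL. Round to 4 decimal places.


Applying the Widmark formula:
BAC = (dose_g / (body_wt * 1000 * r)) * 100
Denominator = 104.9 * 1000 * 0.72 = 75528
BAC = (78.7 / 75528) * 100
BAC = 0.1042 g/dL

0.1042


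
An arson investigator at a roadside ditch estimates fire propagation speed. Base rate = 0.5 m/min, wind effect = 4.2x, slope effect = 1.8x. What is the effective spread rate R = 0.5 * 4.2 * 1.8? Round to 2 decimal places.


Fire spread rate calculation:
R = R0 * wind_factor * slope_factor
= 0.5 * 4.2 * 1.8
= 2.1 * 1.8
= 3.78 m/min

3.78


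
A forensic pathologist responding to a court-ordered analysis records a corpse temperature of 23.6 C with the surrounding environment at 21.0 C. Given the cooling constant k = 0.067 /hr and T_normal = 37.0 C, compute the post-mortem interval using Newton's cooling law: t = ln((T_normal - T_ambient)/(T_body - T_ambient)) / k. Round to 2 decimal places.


Using Newton's law of cooling:
t = ln((T_normal - T_ambient) / (T_body - T_ambient)) / k
T_normal - T_ambient = 16.0
T_body - T_ambient = 2.6
Ratio = 6.153846
ln(ratio) = 1.817077
t = 1.817077 / 0.067 = 27.12 hours

27.12


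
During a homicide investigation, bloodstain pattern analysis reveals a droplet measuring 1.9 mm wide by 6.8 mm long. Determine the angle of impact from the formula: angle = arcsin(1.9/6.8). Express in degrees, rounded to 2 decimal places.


Blood spatter impact angle calculation:
width / length = 1.9 / 6.8 = 0.279412
angle = arcsin(0.279412)
angle = 16.23 degrees

16.23


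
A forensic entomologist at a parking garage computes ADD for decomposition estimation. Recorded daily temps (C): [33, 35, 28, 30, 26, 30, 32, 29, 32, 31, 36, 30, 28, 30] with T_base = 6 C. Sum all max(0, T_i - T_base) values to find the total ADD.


Computing ADD day by day:
Day 1: max(0, 33 - 6) = 27
Day 2: max(0, 35 - 6) = 29
Day 3: max(0, 28 - 6) = 22
Day 4: max(0, 30 - 6) = 24
Day 5: max(0, 26 - 6) = 20
Day 6: max(0, 30 - 6) = 24
Day 7: max(0, 32 - 6) = 26
Day 8: max(0, 29 - 6) = 23
Day 9: max(0, 32 - 6) = 26
Day 10: max(0, 31 - 6) = 25
Day 11: max(0, 36 - 6) = 30
Day 12: max(0, 30 - 6) = 24
Day 13: max(0, 28 - 6) = 22
Day 14: max(0, 30 - 6) = 24
Total ADD = 346

346
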